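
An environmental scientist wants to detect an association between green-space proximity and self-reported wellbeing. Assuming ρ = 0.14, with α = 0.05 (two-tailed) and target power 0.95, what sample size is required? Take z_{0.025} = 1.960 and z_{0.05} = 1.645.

n = 658

Fisher's z: C = ½·ln((1+r)/(1−r)) = ½·ln(1.3256) = 0.1409.
n = ((z_{α/2} + z_β)/C)² + 3.
(1.960 + 1.645) / 0.1409 = 3.605 / 0.1409 = 25.586.
n = 25.586² + 3 = 654.62 + 3 = 657.6.
Round up.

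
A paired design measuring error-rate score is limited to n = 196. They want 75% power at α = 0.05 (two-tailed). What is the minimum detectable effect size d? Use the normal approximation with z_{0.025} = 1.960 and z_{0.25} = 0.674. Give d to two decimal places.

d_min ≈ 0.19

For a single sample (or paired design) of n = 196: d_min = (z_{α/2} + z_β)/√n.
z-sum = 1.960 + 0.674 = 2.634.
d_min = 2.634 / √196 = 2.634 / 14.000 = 0.188.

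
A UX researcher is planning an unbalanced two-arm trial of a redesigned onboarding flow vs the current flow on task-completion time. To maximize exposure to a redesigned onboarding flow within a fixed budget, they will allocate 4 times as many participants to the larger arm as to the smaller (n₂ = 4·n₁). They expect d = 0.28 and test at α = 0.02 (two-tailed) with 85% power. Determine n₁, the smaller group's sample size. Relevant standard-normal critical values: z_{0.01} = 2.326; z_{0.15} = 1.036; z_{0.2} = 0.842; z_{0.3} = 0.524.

With allocation ratio k = n₂/n₁ = 4, Var(x̄₁−x̄₂) = σ²(1/n₁ + 1/(k·n₁)) = σ²·(k+1)/(k·n₁).
So n₁ = (1 + 1/k)·((z_{α/2} + z_β)/d)² = 1.250 × (3.362/0.28)².
n₁ = 1.250 × 144.17 = 180.2.
Round up: n₁ = 181, giving n₂ = 4 × 181 = 724.

n₁ = 181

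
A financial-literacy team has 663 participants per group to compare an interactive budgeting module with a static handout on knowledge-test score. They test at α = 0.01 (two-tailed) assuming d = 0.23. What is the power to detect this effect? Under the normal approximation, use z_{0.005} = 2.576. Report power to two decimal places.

power ≈ 0.95

For two equal groups, power = Φ(d·√(n/2) − z_{α/2}).
d·√(n/2) = 0.23 × √(663/2) = 0.23 × 18.207 = 4.188.
z_β = 4.188 − 2.576 = 1.612.
Power = Φ(1.612) = 0.946.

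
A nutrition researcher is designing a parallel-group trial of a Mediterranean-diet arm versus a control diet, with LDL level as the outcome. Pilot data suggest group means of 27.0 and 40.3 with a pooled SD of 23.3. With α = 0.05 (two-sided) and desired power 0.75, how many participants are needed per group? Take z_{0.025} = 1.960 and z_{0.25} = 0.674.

n = 43 per group

Cohen's d = |M₁ − M₂| / SD_pooled = |27.0 − 40.3| / 23.3 = 13.3 / 23.3 = 0.571.
For two independent groups with equal n: n = 2·((z_{α/2} + z_β) / d)².
z_{α/2} + z_β = 1.960 + 0.674 = 2.634.
n = 2 × (2.634 / 0.571)² = 2 × 4.613² = 2 × 21.28 = 42.6.
Round up to the next whole participant.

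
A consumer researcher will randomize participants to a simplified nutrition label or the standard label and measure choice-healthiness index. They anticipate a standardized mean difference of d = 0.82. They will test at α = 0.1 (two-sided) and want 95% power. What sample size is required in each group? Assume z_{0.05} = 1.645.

For two independent groups with equal n: n = 2·((z_{α/2} + z_β) / d)².
z_{α/2} + z_β = 1.645 + 1.645 = 3.290.
n = 2 × (3.290 / 0.82)² = 2 × 4.012² = 2 × 16.10 = 32.2.
Round up to the next whole participant.

n = 33 per group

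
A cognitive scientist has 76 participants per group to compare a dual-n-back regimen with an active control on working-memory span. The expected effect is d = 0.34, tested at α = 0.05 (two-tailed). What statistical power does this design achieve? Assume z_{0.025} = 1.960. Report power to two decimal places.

For two equal groups, power = Φ(d·√(n/2) − z_{α/2}).
d·√(n/2) = 0.34 × √(76/2) = 0.34 × 6.164 = 2.096.
z_β = 2.096 − 1.960 = 0.136.
Power = Φ(0.136) = 0.554.

power ≈ 0.55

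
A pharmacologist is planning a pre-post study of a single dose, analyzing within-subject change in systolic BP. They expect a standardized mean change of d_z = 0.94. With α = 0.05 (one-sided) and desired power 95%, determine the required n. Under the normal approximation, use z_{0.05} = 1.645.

For a paired (one-sample on differences) test: n = ((z_{α} + z_β) / d)².
z_{α} + z_β = 1.645 + 1.645 = 3.290.
n = (3.290 / 0.94)² = 3.500² = 12.25.
Round up.

n = 13 pairs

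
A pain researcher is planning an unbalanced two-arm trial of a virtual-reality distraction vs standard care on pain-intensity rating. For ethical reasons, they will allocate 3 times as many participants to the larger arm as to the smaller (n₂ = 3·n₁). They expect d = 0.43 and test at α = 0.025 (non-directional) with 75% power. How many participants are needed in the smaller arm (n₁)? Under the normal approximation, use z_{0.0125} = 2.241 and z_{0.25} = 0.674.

n₁ = 62

With allocation ratio k = n₂/n₁ = 3, Var(x̄₁−x̄₂) = σ²(1/n₁ + 1/(k·n₁)) = σ²·(k+1)/(k·n₁).
So n₁ = (1 + 1/k)·((z_{α/2} + z_β)/d)² = 1.333 × (2.915/0.43)².
n₁ = 1.333 × 45.96 = 61.3.
Round up: n₁ = 62, giving n₂ = 3 × 62 = 186.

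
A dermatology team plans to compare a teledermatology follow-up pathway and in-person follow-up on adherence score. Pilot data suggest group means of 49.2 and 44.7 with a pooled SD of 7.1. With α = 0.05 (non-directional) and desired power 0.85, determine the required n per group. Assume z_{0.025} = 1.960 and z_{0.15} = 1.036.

Cohen's d = |M₁ − M₂| / SD_pooled = |49.2 − 44.7| / 7.1 = 4.5 / 7.1 = 0.634.
For two independent groups with equal n: n = 2·((z_{α/2} + z_β) / d)².
z_{α/2} + z_β = 1.960 + 1.036 = 2.996.
n = 2 × (2.996 / 0.634)² = 2 × 4.726² = 2 × 22.33 = 44.7.
Round up to the next whole participant.

n = 45 per group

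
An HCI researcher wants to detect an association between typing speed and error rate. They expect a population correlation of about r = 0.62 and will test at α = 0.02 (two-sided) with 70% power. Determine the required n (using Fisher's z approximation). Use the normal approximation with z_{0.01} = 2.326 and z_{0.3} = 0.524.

Fisher's z: C = ½·ln((1+r)/(1−r)) = ½·ln(4.2632) = 0.7250.
n = ((z_{α/2} + z_β)/C)² + 3.
(2.326 + 0.524) / 0.7250 = 2.850 / 0.7250 = 3.931.
n = 3.931² + 3 = 15.45 + 3 = 18.5.
Round up.

n = 19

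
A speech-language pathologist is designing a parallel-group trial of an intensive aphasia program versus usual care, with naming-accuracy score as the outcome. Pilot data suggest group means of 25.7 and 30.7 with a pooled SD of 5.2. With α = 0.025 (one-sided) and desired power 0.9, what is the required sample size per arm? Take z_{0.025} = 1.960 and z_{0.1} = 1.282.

Cohen's d = |M₁ − M₂| / SD_pooled = |25.7 − 30.7| / 5.2 = 5.0 / 5.2 = 0.962.
For two independent groups with equal n: n = 2·((z_{α} + z_β) / d)².
z_{α} + z_β = 1.960 + 1.282 = 3.242.
n = 2 × (3.242 / 0.962)² = 2 × 3.370² = 2 × 11.36 = 22.7.
Round up to the next whole participant.

n = 23 per group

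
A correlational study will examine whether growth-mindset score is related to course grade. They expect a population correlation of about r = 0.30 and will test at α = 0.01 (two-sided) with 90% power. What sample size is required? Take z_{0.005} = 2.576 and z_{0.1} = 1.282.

Fisher's z: C = ½·ln((1+r)/(1−r)) = ½·ln(1.8571) = 0.3095.
n = ((z_{α/2} + z_β)/C)² + 3.
(2.576 + 1.282) / 0.3095 = 3.858 / 0.3095 = 12.465.
n = 12.465² + 3 = 155.38 + 3 = 158.4.
Round up.

n = 159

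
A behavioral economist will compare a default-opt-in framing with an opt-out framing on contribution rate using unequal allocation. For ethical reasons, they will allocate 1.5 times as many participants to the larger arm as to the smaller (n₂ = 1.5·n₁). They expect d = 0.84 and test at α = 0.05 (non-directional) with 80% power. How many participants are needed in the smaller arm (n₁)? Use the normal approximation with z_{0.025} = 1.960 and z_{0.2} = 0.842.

With allocation ratio k = n₂/n₁ = 1.5, Var(x̄₁−x̄₂) = σ²(1/n₁ + 1/(k·n₁)) = σ²·(k+1)/(k·n₁).
So n₁ = (1 + 1/k)·((z_{α/2} + z_β)/d)² = 1.667 × (2.802/0.84)².
n₁ = 1.667 × 11.13 = 18.5.
Round up: n₁ = 19, giving n₂ = ⌈1.5 × 19⌉ = ⌈28.5⌉ = 29.

n₁ = 19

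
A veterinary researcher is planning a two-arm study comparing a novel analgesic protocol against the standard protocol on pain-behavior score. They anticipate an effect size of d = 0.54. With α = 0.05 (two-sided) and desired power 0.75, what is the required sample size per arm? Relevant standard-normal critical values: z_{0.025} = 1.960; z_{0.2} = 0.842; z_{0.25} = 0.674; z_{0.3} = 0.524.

n = 48 per group

For two independent groups with equal n: n = 2·((z_{α/2} + z_β) / d)².
z_{α/2} + z_β = 1.960 + 0.674 = 2.634.
n = 2 × (2.634 / 0.54)² = 2 × 4.878² = 2 × 23.79 = 47.6.
Round up to the next whole participant.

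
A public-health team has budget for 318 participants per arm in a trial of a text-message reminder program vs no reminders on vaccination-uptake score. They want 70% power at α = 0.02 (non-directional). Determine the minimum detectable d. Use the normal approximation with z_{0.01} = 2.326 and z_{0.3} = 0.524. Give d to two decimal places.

d_min ≈ 0.23

For two independent groups of n = 318 each: d_min = (z_{α/2} + z_β)·√(2/n).
z-sum = 2.326 + 0.524 = 2.850.
d_min = 2.850 × √(2/318) = 2.850 × 0.0793 = 0.226.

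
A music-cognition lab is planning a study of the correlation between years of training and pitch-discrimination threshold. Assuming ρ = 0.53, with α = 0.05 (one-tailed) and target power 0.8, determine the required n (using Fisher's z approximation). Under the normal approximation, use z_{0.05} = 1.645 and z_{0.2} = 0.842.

n = 21

Fisher's z: C = ½·ln((1+r)/(1−r)) = ½·ln(3.2553) = 0.5901.
n = ((z_{α} + z_β)/C)² + 3.
(1.645 + 0.842) / 0.5901 = 2.487 / 0.5901 = 4.215.
n = 4.215² + 3 = 17.76 + 3 = 20.8.
Round up.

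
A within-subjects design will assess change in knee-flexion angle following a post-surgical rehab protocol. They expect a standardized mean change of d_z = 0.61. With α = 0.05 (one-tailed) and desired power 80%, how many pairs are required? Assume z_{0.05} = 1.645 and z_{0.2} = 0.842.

n = 17 pairs

For a paired (one-sample on differences) test: n = ((z_{α} + z_β) / d)².
z_{α} + z_β = 1.645 + 0.842 = 2.487.
n = (2.487 / 0.61)² = 4.077² = 16.62.
Round up.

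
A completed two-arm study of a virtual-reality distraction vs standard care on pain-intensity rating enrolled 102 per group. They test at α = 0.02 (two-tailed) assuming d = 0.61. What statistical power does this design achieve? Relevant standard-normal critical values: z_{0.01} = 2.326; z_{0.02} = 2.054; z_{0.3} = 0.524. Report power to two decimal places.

power ≈ 0.98

For two equal groups, power = Φ(d·√(n/2) − z_{α/2}).
d·√(n/2) = 0.61 × √(102/2) = 0.61 × 7.141 = 4.356.
z_β = 4.356 − 2.326 = 2.030.
Power = Φ(2.030) = 0.979.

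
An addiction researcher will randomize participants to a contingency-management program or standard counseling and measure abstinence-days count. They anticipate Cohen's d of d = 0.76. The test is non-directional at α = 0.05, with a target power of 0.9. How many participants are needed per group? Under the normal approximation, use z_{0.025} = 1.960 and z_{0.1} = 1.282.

n = 37 per group

For two independent groups with equal n: n = 2·((z_{α/2} + z_β) / d)².
z_{α/2} + z_β = 1.960 + 1.282 = 3.242.
n = 2 × (3.242 / 0.76)² = 2 × 4.266² = 2 × 18.20 = 36.4.
Round up to the next whole participant.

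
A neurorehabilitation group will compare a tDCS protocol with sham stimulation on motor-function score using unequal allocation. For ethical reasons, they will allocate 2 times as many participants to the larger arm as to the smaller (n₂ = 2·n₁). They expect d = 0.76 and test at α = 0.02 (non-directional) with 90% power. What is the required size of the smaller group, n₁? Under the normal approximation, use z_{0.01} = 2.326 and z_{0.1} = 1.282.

With allocation ratio k = n₂/n₁ = 2, Var(x̄₁−x̄₂) = σ²(1/n₁ + 1/(k·n₁)) = σ²·(k+1)/(k·n₁).
So n₁ = (1 + 1/k)·((z_{α/2} + z_β)/d)² = 1.500 × (3.608/0.76)².
n₁ = 1.500 × 22.54 = 33.8.
Round up: n₁ = 34, giving n₂ = 2 × 34 = 68.

n₁ = 34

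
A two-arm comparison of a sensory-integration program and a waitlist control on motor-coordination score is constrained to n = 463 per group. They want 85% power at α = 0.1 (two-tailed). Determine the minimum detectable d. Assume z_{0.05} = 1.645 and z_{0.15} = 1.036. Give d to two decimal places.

For two independent groups of n = 463 each: d_min = (z_{α/2} + z_β)·√(2/n).
z-sum = 1.645 + 1.036 = 2.681.
d_min = 2.681 × √(2/463) = 2.681 × 0.0657 = 0.176.

d_min ≈ 0.18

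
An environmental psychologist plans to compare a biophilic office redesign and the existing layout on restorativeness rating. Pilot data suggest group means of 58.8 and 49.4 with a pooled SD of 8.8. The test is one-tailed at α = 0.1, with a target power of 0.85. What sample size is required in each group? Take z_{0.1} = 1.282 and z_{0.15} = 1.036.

Cohen's d = |M₁ − M₂| / SD_pooled = |58.8 − 49.4| / 8.8 = 9.4 / 8.8 = 1.068.
For two independent groups with equal n: n = 2·((z_{α} + z_β) / d)².
z_{α} + z_β = 1.282 + 1.036 = 2.318.
n = 2 × (2.318 / 1.068)² = 2 × 2.170² = 2 × 4.71 = 9.4.
Round up to the next whole participant.

n = 10 per group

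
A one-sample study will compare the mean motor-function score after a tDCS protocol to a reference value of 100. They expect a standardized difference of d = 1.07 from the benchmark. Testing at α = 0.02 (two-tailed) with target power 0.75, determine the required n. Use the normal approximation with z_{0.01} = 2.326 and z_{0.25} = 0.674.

For a one-sample test: n = ((z_{α/2} + z_β) / d)².
z_{α/2} + z_β = 2.326 + 0.674 = 3.000.
n = (3.000 / 1.07)² = 2.804² = 7.86.
Round up.

n = 8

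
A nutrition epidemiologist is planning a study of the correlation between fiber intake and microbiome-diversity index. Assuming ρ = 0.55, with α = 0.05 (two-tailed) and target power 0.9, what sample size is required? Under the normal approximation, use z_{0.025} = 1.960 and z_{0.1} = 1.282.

n = 31

Fisher's z: C = ½·ln((1+r)/(1−r)) = ½·ln(3.4444) = 0.6184.
n = ((z_{α/2} + z_β)/C)² + 3.
(1.960 + 1.282) / 0.6184 = 3.242 / 0.6184 = 5.243.
n = 5.243² + 3 = 27.48 + 3 = 30.5.
Round up.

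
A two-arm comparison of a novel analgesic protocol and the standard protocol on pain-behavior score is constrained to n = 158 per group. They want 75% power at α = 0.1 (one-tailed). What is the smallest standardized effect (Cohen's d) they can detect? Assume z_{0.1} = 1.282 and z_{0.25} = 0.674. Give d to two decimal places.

For two independent groups of n = 158 each: d_min = (z_{α} + z_β)·√(2/n).
z-sum = 1.282 + 0.674 = 1.956.
d_min = 1.956 × √(2/158) = 1.956 × 0.1125 = 0.220.

d_min ≈ 0.22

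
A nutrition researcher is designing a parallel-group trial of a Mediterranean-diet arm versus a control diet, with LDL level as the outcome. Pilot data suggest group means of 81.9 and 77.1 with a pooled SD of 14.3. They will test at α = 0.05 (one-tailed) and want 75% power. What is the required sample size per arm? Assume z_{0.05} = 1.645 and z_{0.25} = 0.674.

Cohen's d = |M₁ − M₂| / SD_pooled = |81.9 − 77.1| / 14.3 = 4.8 / 14.3 = 0.336.
For two independent groups with equal n: n = 2·((z_{α} + z_β) / d)².
z_{α} + z_β = 1.645 + 0.674 = 2.319.
n = 2 × (2.319 / 0.336)² = 2 × 6.902² = 2 × 47.63 = 95.3.
Round up to the next whole participant.

n = 96 per group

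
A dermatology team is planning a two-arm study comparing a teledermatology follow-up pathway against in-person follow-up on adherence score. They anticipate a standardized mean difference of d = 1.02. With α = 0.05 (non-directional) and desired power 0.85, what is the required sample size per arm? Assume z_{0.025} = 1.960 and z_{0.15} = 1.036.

n = 18 per group

For two independent groups with equal n: n = 2·((z_{α/2} + z_β) / d)².
z_{α/2} + z_β = 1.960 + 1.036 = 2.996.
n = 2 × (2.996 / 1.02)² = 2 × 2.937² = 2 × 8.63 = 17.3.
Round up to the next whole participant.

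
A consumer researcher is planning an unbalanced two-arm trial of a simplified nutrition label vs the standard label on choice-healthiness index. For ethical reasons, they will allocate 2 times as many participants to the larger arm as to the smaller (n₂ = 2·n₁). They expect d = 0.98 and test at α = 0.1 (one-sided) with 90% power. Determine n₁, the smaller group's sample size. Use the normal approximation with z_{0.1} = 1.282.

n₁ = 11

With allocation ratio k = n₂/n₁ = 2, Var(x̄₁−x̄₂) = σ²(1/n₁ + 1/(k·n₁)) = σ²·(k+1)/(k·n₁).
So n₁ = (1 + 1/k)·((z_{α} + z_β)/d)² = 1.500 × (2.564/0.98)².
n₁ = 1.500 × 6.85 = 10.3.
Round up: n₁ = 11, giving n₂ = 2 × 11 = 22.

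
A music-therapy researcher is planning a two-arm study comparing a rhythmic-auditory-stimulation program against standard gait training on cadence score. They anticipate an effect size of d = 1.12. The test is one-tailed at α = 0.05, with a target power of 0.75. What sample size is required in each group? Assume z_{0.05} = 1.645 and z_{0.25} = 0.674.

For two independent groups with equal n: n = 2·((z_{α} + z_β) / d)².
z_{α} + z_β = 1.645 + 0.674 = 2.319.
n = 2 × (2.319 / 1.12)² = 2 × 2.071² = 2 × 4.29 = 8.6.
Round up to the next whole participant.

n = 9 per group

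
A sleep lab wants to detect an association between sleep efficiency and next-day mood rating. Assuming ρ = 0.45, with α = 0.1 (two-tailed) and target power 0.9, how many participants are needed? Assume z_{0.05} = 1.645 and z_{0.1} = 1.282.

n = 40

Fisher's z: C = ½·ln((1+r)/(1−r)) = ½·ln(2.6364) = 0.4847.
n = ((z_{α/2} + z_β)/C)² + 3.
(1.645 + 1.282) / 0.4847 = 2.927 / 0.4847 = 6.039.
n = 6.039² + 3 = 36.47 + 3 = 39.5.
Round up.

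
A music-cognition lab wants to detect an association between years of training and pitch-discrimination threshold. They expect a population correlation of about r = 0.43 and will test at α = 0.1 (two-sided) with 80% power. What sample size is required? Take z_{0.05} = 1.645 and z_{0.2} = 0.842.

Fisher's z: C = ½·ln((1+r)/(1−r)) = ½·ln(2.5088) = 0.4599.
n = ((z_{α/2} + z_β)/C)² + 3.
(1.645 + 0.842) / 0.4599 = 2.487 / 0.4599 = 5.408.
n = 5.408² + 3 = 29.24 + 3 = 32.2.
Round up.

n = 33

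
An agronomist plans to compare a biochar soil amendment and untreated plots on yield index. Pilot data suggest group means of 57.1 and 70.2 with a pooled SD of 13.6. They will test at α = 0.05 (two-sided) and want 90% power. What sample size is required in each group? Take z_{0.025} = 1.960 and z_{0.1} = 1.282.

n = 23 per group

Cohen's d = |M₁ − M₂| / SD_pooled = |57.1 − 70.2| / 13.6 = 13.1 / 13.6 = 0.963.
For two independent groups with equal n: n = 2·((z_{α/2} + z_β) / d)².
z_{α/2} + z_β = 1.960 + 1.282 = 3.242.
n = 2 × (3.242 / 0.963)² = 2 × 3.367² = 2 × 11.33 = 22.7.
Round up to the next whole participant.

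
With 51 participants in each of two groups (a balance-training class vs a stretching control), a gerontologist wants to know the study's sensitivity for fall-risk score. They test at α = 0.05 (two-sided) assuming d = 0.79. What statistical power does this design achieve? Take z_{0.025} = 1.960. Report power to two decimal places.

For two equal groups, power = Φ(d·√(n/2) − z_{α/2}).
d·√(n/2) = 0.79 × √(51/2) = 0.79 × 5.050 = 3.989.
z_β = 3.989 − 1.960 = 2.029.
Power = Φ(2.029) = 0.979.

power ≈ 0.98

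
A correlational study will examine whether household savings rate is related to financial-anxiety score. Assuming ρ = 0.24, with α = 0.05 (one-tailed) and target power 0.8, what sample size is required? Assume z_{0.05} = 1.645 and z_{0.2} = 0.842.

n = 107

Fisher's z: C = ½·ln((1+r)/(1−r)) = ½·ln(1.6316) = 0.2448.
n = ((z_{α} + z_β)/C)² + 3.
(1.645 + 0.842) / 0.2448 = 2.487 / 0.2448 = 10.159.
n = 10.159² + 3 = 103.21 + 3 = 106.2.
Round up.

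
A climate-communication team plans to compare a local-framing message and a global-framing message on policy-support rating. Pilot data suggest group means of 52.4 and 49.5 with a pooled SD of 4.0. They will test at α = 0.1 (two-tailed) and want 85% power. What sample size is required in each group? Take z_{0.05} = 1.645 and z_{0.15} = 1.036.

Cohen's d = |M₁ − M₂| / SD_pooled = |52.4 − 49.5| / 4.0 = 2.9 / 4.0 = 0.725.
For two independent groups with equal n: n = 2·((z_{α/2} + z_β) / d)².
z_{α/2} + z_β = 1.645 + 1.036 = 2.681.
n = 2 × (2.681 / 0.725)² = 2 × 3.698² = 2 × 13.67 = 27.3.
Round up to the next whole participant.

n = 28 per group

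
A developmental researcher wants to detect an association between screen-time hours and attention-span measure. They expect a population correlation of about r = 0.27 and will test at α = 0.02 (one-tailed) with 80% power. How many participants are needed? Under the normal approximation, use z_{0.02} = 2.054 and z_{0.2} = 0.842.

Fisher's z: C = ½·ln((1+r)/(1−r)) = ½·ln(1.7397) = 0.2769.
n = ((z_{α} + z_β)/C)² + 3.
(2.054 + 0.842) / 0.2769 = 2.896 / 0.2769 = 10.459.
n = 10.459² + 3 = 109.38 + 3 = 112.4.
Round up.

n = 113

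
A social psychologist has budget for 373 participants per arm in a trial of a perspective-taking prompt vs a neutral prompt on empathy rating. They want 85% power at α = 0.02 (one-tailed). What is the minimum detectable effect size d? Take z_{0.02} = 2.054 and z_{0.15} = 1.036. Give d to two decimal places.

d_min ≈ 0.23

For two independent groups of n = 373 each: d_min = (z_{α} + z_β)·√(2/n).
z-sum = 2.054 + 1.036 = 3.090.
d_min = 3.090 × √(2/373) = 3.090 × 0.0732 = 0.226.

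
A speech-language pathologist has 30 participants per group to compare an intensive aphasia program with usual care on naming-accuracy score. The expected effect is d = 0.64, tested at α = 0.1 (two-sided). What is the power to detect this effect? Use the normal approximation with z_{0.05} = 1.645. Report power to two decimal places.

power ≈ 0.80

For two equal groups, power = Φ(d·√(n/2) − z_{α/2}).
d·√(n/2) = 0.64 × √(30/2) = 0.64 × 3.873 = 2.479.
z_β = 2.479 − 1.645 = 0.834.
Power = Φ(0.834) = 0.798.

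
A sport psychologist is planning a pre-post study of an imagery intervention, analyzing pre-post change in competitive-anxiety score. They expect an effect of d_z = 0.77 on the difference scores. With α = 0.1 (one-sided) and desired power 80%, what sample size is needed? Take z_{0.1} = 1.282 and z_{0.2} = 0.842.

For a paired (one-sample on differences) test: n = ((z_{α} + z_β) / d)².
z_{α} + z_β = 1.282 + 0.842 = 2.124.
n = (2.124 / 0.77)² = 2.758² = 7.61.
Round up.

n = 8 pairs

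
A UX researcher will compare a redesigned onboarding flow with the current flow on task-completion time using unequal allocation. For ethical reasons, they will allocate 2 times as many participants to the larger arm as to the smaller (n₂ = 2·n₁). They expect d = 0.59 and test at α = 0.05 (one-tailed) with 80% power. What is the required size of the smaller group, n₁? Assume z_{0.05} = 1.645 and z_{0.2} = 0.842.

With allocation ratio k = n₂/n₁ = 2, Var(x̄₁−x̄₂) = σ²(1/n₁ + 1/(k·n₁)) = σ²·(k+1)/(k·n₁).
So n₁ = (1 + 1/k)·((z_{α} + z_β)/d)² = 1.500 × (2.487/0.59)².
n₁ = 1.500 × 17.77 = 26.7.
Round up: n₁ = 27, giving n₂ = 2 × 27 = 54.

n₁ = 27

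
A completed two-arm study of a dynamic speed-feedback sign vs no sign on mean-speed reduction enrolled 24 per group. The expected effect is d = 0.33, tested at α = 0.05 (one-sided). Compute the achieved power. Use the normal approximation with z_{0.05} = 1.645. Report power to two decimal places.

For two equal groups, power = Φ(d·√(n/2) − z_{α}).
d·√(n/2) = 0.33 × √(24/2) = 0.33 × 3.464 = 1.143.
z_β = 1.143 − 1.645 = -0.502.
Power = Φ(-0.502) = 0.308.

power ≈ 0.31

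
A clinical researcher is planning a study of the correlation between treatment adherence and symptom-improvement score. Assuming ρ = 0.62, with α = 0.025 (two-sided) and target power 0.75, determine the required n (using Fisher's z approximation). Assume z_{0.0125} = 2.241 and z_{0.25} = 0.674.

n = 20

Fisher's z: C = ½·ln((1+r)/(1−r)) = ½·ln(4.2632) = 0.7250.
n = ((z_{α/2} + z_β)/C)² + 3.
(2.241 + 0.674) / 0.7250 = 2.915 / 0.7250 = 4.021.
n = 4.021² + 3 = 16.17 + 3 = 19.2.
Round up.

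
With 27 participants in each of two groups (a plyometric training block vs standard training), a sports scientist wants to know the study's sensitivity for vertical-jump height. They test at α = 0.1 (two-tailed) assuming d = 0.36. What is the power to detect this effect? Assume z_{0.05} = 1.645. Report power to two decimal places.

For two equal groups, power = Φ(d·√(n/2) − z_{α/2}).
d·√(n/2) = 0.36 × √(27/2) = 0.36 × 3.674 = 1.323.
z_β = 1.323 − 1.645 = -0.322.
Power = Φ(-0.322) = 0.374.

power ≈ 0.37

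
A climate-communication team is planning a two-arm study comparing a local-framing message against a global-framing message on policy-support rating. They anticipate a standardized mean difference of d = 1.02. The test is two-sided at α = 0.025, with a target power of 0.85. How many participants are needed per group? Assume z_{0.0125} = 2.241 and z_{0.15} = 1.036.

For two independent groups with equal n: n = 2·((z_{α/2} + z_β) / d)².
z_{α/2} + z_β = 2.241 + 1.036 = 3.277.
n = 2 × (3.277 / 1.02)² = 2 × 3.213² = 2 × 10.32 = 20.6.
Round up to the next whole participant.

n = 21 per group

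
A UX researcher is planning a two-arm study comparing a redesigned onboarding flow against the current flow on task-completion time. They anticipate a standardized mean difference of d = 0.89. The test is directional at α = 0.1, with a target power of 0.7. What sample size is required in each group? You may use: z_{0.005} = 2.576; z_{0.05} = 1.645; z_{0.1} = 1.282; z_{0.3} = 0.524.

n = 9 per group

For two independent groups with equal n: n = 2·((z_{α} + z_β) / d)².
z_{α} + z_β = 1.282 + 0.524 = 1.806.
n = 2 × (1.806 / 0.89)² = 2 × 2.029² = 2 × 4.12 = 8.2.
Round up to the next whole participant.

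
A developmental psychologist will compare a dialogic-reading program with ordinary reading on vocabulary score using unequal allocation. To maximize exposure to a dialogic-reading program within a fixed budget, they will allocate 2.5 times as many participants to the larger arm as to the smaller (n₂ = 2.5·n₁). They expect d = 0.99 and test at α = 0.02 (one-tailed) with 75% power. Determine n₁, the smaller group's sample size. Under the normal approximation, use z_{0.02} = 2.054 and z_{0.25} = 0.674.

With allocation ratio k = n₂/n₁ = 2.5, Var(x̄₁−x̄₂) = σ²(1/n₁ + 1/(k·n₁)) = σ²·(k+1)/(k·n₁).
So n₁ = (1 + 1/k)·((z_{α} + z_β)/d)² = 1.400 × (2.728/0.99)².
n₁ = 1.400 × 7.59 = 10.6.
Round up: n₁ = 11, giving n₂ = ⌈2.5 × 11⌉ = ⌈27.5⌉ = 28.

n₁ = 11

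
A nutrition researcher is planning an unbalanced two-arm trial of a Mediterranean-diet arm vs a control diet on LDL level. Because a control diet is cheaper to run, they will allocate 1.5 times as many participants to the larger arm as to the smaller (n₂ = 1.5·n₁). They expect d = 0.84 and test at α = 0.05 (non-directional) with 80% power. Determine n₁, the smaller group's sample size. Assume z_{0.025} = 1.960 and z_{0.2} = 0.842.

With allocation ratio k = n₂/n₁ = 1.5, Var(x̄₁−x̄₂) = σ²(1/n₁ + 1/(k·n₁)) = σ²·(k+1)/(k·n₁).
So n₁ = (1 + 1/k)·((z_{α/2} + z_β)/d)² = 1.667 × (2.802/0.84)².
n₁ = 1.667 × 11.13 = 18.5.
Round up: n₁ = 19, giving n₂ = ⌈1.5 × 19⌉ = ⌈28.5⌉ = 29.

n₁ = 19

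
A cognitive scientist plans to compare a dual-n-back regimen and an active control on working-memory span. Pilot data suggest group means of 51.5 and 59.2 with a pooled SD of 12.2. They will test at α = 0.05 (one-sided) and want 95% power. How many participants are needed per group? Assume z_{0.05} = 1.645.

n = 55 per group

Cohen's d = |M₁ − M₂| / SD_pooled = |51.5 − 59.2| / 12.2 = 7.7 / 12.2 = 0.631.
For two independent groups with equal n: n = 2·((z_{α} + z_β) / d)².
z_{α} + z_β = 1.645 + 1.645 = 3.290.
n = 2 × (3.290 / 0.631)² = 2 × 5.214² = 2 × 27.19 = 54.4.
Round up to the next whole participant.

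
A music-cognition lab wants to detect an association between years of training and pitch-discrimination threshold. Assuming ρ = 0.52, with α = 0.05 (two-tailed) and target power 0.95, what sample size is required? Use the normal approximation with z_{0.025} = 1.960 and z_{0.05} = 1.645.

n = 43

Fisher's z: C = ½·ln((1+r)/(1−r)) = ½·ln(3.1667) = 0.5763.
n = ((z_{α/2} + z_β)/C)² + 3.
(1.960 + 1.645) / 0.5763 = 3.605 / 0.5763 = 6.255.
n = 6.255² + 3 = 39.13 + 3 = 42.1.
Round up.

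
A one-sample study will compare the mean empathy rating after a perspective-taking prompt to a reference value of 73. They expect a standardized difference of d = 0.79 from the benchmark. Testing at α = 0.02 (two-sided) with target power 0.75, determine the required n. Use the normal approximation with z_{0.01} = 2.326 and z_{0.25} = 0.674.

n = 15

For a one-sample test: n = ((z_{α/2} + z_β) / d)².
z_{α/2} + z_β = 2.326 + 0.674 = 3.000.
n = (3.000 / 0.79)² = 3.797² = 14.42.
Round up.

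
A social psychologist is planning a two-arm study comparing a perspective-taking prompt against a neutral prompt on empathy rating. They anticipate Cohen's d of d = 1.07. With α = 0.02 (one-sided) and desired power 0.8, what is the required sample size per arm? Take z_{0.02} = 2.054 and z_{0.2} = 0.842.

For two independent groups with equal n: n = 2·((z_{α} + z_β) / d)².
z_{α} + z_β = 2.054 + 0.842 = 2.896.
n = 2 × (2.896 / 1.07)² = 2 × 2.707² = 2 × 7.33 = 14.7.
Round up to the next whole participant.

n = 15 per group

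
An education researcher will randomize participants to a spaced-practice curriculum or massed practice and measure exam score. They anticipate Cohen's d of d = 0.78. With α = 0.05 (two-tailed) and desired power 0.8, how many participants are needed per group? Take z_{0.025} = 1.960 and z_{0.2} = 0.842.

For two independent groups with equal n: n = 2·((z_{α/2} + z_β) / d)².
z_{α/2} + z_β = 1.960 + 0.842 = 2.802.
n = 2 × (2.802 / 0.78)² = 2 × 3.592² = 2 × 12.90 = 25.8.
Round up to the next whole participant.

n = 26 per group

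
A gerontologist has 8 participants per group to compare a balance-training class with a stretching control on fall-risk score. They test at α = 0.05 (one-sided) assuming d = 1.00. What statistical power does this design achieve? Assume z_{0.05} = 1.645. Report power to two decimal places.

For two equal groups, power = Φ(d·√(n/2) − z_{α}).
d·√(n/2) = 1.00 × √(8/2) = 1.00 × 2.000 = 2.000.
z_β = 2.000 − 1.645 = 0.355.
Power = Φ(0.355) = 0.639.

power ≈ 0.64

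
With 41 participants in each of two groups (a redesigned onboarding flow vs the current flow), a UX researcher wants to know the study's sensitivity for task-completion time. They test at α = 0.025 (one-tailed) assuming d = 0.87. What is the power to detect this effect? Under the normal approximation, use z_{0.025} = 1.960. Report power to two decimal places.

For two equal groups, power = Φ(d·√(n/2) − z_{α}).
d·√(n/2) = 0.87 × √(41/2) = 0.87 × 4.528 = 3.939.
z_β = 3.939 − 1.960 = 1.979.
Power = Φ(1.979) = 0.976.

power ≈ 0.98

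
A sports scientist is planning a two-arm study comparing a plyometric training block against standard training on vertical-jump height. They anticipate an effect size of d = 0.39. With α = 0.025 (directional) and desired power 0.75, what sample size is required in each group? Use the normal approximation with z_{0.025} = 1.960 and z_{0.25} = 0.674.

n = 92 per group

For two independent groups with equal n: n = 2·((z_{α} + z_β) / d)².
z_{α} + z_β = 1.960 + 0.674 = 2.634.
n = 2 × (2.634 / 0.39)² = 2 × 6.754² = 2 × 45.61 = 91.2.
Round up to the next whole participant.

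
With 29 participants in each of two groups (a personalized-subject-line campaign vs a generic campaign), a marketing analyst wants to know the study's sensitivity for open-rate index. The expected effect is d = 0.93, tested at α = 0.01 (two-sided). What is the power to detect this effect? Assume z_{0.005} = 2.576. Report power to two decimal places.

power ≈ 0.83

For two equal groups, power = Φ(d·√(n/2) − z_{α/2}).
d·√(n/2) = 0.93 × √(29/2) = 0.93 × 3.808 = 3.541.
z_β = 3.541 − 2.576 = 0.965.
Power = Φ(0.965) = 0.833.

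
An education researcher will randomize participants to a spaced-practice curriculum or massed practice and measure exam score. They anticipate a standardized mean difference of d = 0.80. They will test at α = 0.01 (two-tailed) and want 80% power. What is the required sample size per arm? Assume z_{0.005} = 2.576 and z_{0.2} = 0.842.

n = 37 per group

For two independent groups with equal n: n = 2·((z_{α/2} + z_β) / d)².
z_{α/2} + z_β = 2.576 + 0.842 = 3.418.
n = 2 × (3.418 / 0.80)² = 2 × 4.272² = 2 × 18.25 = 36.5.
Round up to the next whole participant.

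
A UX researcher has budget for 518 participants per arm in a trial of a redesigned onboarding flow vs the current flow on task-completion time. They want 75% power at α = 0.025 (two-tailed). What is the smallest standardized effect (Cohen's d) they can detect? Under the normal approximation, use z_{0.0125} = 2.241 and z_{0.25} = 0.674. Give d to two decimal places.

For two independent groups of n = 518 each: d_min = (z_{α/2} + z_β)·√(2/n).
z-sum = 2.241 + 0.674 = 2.915.
d_min = 2.915 × √(2/518) = 2.915 × 0.0621 = 0.181.

d_min ≈ 0.18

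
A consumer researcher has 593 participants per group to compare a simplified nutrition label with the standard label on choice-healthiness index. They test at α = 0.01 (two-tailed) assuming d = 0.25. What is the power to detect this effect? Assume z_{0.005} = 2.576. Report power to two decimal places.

For two equal groups, power = Φ(d·√(n/2) − z_{α/2}).
d·√(n/2) = 0.25 × √(593/2) = 0.25 × 17.219 = 4.305.
z_β = 4.305 − 2.576 = 1.729.
Power = Φ(1.729) = 0.958.

power ≈ 0.96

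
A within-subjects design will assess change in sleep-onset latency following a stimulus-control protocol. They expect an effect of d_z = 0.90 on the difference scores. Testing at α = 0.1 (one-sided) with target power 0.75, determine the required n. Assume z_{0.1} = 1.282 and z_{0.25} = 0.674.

n = 5 pairs

For a paired (one-sample on differences) test: n = ((z_{α} + z_β) / d)².
z_{α} + z_β = 1.282 + 0.674 = 1.956.
n = (1.956 / 0.90)² = 2.173² = 4.72.
Round up.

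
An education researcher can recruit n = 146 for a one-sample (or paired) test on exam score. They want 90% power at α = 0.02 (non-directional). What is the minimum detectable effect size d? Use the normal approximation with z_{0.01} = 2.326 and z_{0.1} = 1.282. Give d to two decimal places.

For a single sample (or paired design) of n = 146: d_min = (z_{α/2} + z_β)/√n.
z-sum = 2.326 + 1.282 = 3.608.
d_min = 3.608 / √146 = 3.608 / 12.083 = 0.299.

d_min ≈ 0.30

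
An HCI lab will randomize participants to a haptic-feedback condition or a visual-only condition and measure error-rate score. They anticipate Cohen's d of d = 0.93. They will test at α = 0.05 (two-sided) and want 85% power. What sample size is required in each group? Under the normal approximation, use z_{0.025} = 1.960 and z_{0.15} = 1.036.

For two independent groups with equal n: n = 2·((z_{α/2} + z_β) / d)².
z_{α/2} + z_β = 1.960 + 1.036 = 2.996.
n = 2 × (2.996 / 0.93)² = 2 × 3.222² = 2 × 10.38 = 20.8.
Round up to the next whole participant.

n = 21 per group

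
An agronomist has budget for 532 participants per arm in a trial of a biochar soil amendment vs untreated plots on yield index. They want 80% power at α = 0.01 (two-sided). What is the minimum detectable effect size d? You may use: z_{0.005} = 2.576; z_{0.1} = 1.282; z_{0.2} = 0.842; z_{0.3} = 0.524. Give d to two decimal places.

For two independent groups of n = 532 each: d_min = (z_{α/2} + z_β)·√(2/n).
z-sum = 2.576 + 0.842 = 3.418.
d_min = 3.418 × √(2/532) = 3.418 × 0.0613 = 0.210.

d_min ≈ 0.21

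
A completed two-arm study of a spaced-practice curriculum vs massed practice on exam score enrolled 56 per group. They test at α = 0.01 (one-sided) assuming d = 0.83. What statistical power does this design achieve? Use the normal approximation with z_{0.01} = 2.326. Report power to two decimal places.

For two equal groups, power = Φ(d·√(n/2) − z_{α}).
d·√(n/2) = 0.83 × √(56/2) = 0.83 × 5.292 = 4.392.
z_β = 4.392 − 2.326 = 2.066.
Power = Φ(2.066) = 0.981.

power ≈ 0.98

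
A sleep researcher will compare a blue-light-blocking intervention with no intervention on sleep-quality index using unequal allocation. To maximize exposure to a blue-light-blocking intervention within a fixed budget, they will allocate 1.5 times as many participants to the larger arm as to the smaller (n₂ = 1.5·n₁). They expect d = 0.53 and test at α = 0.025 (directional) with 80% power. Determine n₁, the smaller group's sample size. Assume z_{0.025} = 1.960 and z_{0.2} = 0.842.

With allocation ratio k = n₂/n₁ = 1.5, Var(x̄₁−x̄₂) = σ²(1/n₁ + 1/(k·n₁)) = σ²·(k+1)/(k·n₁).
So n₁ = (1 + 1/k)·((z_{α} + z_β)/d)² = 1.667 × (2.802/0.53)².
n₁ = 1.667 × 27.95 = 46.6.
Round up: n₁ = 47, giving n₂ = ⌈1.5 × 47⌉ = ⌈70.5⌉ = 71.

n₁ = 47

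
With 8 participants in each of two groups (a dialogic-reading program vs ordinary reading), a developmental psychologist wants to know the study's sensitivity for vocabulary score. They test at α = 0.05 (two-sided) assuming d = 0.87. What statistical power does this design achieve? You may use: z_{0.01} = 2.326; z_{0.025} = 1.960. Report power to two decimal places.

power ≈ 0.41

For two equal groups, power = Φ(d·√(n/2) − z_{α/2}).
d·√(n/2) = 0.87 × √(8/2) = 0.87 × 2.000 = 1.740.
z_β = 1.740 − 1.960 = -0.220.
Power = Φ(-0.220) = 0.413.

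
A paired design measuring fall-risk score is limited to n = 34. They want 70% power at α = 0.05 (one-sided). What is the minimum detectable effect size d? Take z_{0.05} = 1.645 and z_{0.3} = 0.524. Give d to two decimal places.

For a single sample (or paired design) of n = 34: d_min = (z_{α} + z_β)/√n.
z-sum = 1.645 + 0.524 = 2.169.
d_min = 2.169 / √34 = 2.169 / 5.831 = 0.372.

d_min ≈ 0.37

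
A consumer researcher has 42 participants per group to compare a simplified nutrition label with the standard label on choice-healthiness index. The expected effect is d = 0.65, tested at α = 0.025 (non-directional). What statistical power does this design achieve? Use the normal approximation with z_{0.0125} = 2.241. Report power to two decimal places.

For two equal groups, power = Φ(d·√(n/2) − z_{α/2}).
d·√(n/2) = 0.65 × √(42/2) = 0.65 × 4.583 = 2.979.
z_β = 2.979 − 2.241 = 0.738.
Power = Φ(0.738) = 0.770.

power ≈ 0.77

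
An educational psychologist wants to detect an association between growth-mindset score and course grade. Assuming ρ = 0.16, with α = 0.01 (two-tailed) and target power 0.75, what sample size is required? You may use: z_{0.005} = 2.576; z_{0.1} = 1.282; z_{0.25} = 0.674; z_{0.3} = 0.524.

Fisher's z: C = ½·ln((1+r)/(1−r)) = ½·ln(1.3810) = 0.1614.
n = ((z_{α/2} + z_β)/C)² + 3.
(2.576 + 0.674) / 0.1614 = 3.250 / 0.1614 = 20.136.
n = 20.136² + 3 = 405.47 + 3 = 408.5.
Round up.

n = 409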